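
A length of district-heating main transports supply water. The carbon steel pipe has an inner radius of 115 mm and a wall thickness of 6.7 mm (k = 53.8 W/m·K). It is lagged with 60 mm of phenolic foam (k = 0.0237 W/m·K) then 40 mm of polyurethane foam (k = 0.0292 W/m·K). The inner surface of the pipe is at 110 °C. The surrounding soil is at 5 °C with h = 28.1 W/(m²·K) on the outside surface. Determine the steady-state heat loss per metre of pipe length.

Treating each annulus and film as a series resistance:
R_carbon steel pipe wall = ln(121.7/115)/(2π×53.8×1) = 1.675×10^-4 K/W
R_phenolic foam = ln(181.7/121.7)/(2π×0.0237×1) = 2.692 K/W
R_polyurethane foam = ln(221.7/181.7)/(2π×0.0292×1) = 1.084 K/W
R_outer film = 1/(h_o·2πr_oL) = 1/(28.1×2π×0.2217×1) = 0.02555 K/W
R_total = 3.802 K/W
Q = ΔT/R_total = 105/3.802

q′ ≈ 27.6 W/m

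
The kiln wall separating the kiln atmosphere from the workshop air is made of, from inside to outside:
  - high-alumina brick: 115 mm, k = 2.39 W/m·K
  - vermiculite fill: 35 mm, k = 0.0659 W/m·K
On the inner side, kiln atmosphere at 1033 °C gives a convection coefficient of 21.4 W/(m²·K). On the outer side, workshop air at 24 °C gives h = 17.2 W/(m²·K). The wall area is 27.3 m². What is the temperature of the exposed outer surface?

Model the wall as resistances in series:
R_inner film = 1/(h_i·A) = 1/(21.4×27.3) = 0.001712 K/W
R_high-alumina brick = L/(kA) = 0.115/(2.39×27.3) = 0.001763 K/W
R_vermiculite fill = L/(kA) = 0.035/(0.0659×27.3) = 0.01945 K/W
R_outer film = 1/(h_o·A) = 1/(17.2×27.3) = 0.00213 K/W
R_total = 0.02506 K/W;  Q = ΔT/R_total = 1009/0.02506 = 40270 W
T_interface = T_inner − Q·ΣR(inner→interface) = 1033 − 40300×0.02293

T ≈ 110 °C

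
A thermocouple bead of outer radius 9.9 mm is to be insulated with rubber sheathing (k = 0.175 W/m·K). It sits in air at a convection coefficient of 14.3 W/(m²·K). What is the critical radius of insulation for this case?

r_cr ≈ 24.5 mm

For a sphere r_cr = 2k/h = 2×0.175/14.3
r_cr = 24.5 mm; since the bare radius (9.9 mm) is below r_cr, adding a thin layer of insulation will *increase* heat loss.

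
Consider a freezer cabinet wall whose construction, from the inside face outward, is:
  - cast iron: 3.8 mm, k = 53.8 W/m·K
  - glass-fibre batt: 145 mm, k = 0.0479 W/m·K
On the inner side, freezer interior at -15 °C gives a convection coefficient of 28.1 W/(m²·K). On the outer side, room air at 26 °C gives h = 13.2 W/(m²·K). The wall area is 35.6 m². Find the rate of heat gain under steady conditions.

Model the wall as resistances in series:
R_inner film = 1/(h_i·A) = 1/(28.1×35.6) = 9.996×10^-4 K/W
R_cast iron = L/(kA) = 0.0038/(53.8×35.6) = 1.984×10^-6 K/W
R_glass-fibre batt = L/(kA) = 0.145/(0.0479×35.6) = 0.08503 K/W
R_outer film = 1/(h_o·A) = 1/(13.2×35.6) = 0.002128 K/W
R_total = 0.08816 K/W
Q = ΔT / R_total = 41 / 0.08816

Q ≈ 465 W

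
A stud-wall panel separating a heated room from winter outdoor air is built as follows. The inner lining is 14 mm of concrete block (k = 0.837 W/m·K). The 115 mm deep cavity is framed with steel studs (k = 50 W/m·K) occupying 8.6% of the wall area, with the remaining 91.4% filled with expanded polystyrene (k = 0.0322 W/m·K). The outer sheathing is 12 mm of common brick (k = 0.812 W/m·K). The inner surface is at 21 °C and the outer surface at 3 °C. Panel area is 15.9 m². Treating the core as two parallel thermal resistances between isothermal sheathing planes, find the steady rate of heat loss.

Sheathing layers in series; stud and cavity paths in parallel between them.
R_inner = 0.014/(0.837×15.9) = 0.001052 K/W
R_stud  = 0.115/(50×0.086×15.9) = 0.001682 K/W
R_cav   = 0.115/(0.0322×0.914×15.9) = 0.2458 K/W
1/R_core = 1/R_stud + 1/R_cav → R_core = 0.001671 K/W
R_outer = 0.012/(0.812×15.9) = 9.295×10^-4 K/W
R_total = 0.003652 K/W
Q = ΔT/R_total = 18/0.003652

Q ≈ 4930 W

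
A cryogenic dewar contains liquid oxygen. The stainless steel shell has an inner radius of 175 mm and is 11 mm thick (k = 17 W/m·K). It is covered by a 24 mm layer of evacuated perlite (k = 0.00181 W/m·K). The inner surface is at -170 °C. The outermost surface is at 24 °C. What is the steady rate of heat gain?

Radial (spherical) resistances in series:
R_stainless steel shell = (1/0.175 − 1/0.186)/(4π×17) = 0.001582 K/W
R_evacuated perlite = (1/0.186 − 1/0.21)/(4π×0.00181) = 27.01 K/W
R_total = 27.02 K/W
Q = ΔT/R_total = 194/27.02

Q ≈ 7.18 W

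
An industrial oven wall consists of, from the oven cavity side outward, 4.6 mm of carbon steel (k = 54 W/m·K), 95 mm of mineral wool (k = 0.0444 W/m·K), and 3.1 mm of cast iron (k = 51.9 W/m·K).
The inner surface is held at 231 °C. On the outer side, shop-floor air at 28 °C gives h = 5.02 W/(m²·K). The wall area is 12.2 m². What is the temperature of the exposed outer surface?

Treating each layer as a thermal resistance in series:
R_carbon steel = L/(kA) = 0.0046/(54×12.2) = 6.982×10^-6 K/W
R_mineral wool = L/(kA) = 0.095/(0.0444×12.2) = 0.1754 K/W
R_cast iron = L/(kA) = 0.0031/(51.9×12.2) = 4.896×10^-6 K/W
R_outer film = 1/(h_o·A) = 1/(5.02×12.2) = 0.01633 K/W
R_total = 0.1917 K/W;  Q = ΔT/R_total = 203/0.1917 = 1059 W
T_interface = T_inner − Q·ΣR(inner→interface) = 231 − 1060×0.1754

T ≈ 45.3 °C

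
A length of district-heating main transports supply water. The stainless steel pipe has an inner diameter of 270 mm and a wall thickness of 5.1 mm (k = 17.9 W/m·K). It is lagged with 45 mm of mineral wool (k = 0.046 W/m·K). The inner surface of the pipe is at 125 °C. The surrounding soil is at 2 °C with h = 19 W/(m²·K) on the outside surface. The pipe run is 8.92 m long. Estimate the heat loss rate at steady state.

Q ≈ 1090 W

Cylindrical conduction, so R = ln(r₂/r₁)/(2πkL) per layer, in series:
R_stainless steel pipe wall = ln(140.1/135)/(2π×17.9×8.92) = 3.696×10^-5 K/W
R_mineral wool = ln(185.1/140.1)/(2π×0.046×8.92) = 0.108 K/W
R_outer film = 1/(h_o·2πr_oL) = 1/(19×2π×0.1851×8.92) = 0.005073 K/W
R_total = 0.1132 K/W
Q = ΔT/R_total = 123/0.1132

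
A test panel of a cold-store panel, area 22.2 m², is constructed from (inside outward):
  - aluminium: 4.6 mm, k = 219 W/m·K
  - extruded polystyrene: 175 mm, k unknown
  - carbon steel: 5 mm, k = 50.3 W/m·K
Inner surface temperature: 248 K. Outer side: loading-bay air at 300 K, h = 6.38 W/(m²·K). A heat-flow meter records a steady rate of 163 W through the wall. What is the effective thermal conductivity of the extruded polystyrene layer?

Using the resistance-network approach (series):
R_aluminium = L/(kA) = 0.0046/(219×22.2) = 9.462×10^-7 K/W
R_carbon steel = L/(kA) = 0.005/(50.3×22.2) = 4.478×10^-6 K/W
R_outer film = 1/(h_o·A) = 1/(6.38×22.2) = 0.00706 K/W
Sum of known resistances R_other = 0.007066 K/W
Total R = ΔT/Q = 52/163 = 0.319 K/W
R_extruded polystyrene = R_total − R_other = 0.312 K/W
k = L/(R·A) = 0.175/(0.312×22.2)

k ≈ 0.0253 W/(m·K)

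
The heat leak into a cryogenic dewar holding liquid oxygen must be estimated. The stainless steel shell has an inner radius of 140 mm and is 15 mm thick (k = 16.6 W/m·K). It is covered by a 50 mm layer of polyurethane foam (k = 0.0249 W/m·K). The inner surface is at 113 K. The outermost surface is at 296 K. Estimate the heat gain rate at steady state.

Q ≈ 36.4 W

For a spherical shell R = (1/r₁ − 1/r₂)/(4πk); film R = 1/(h·4πr²). In series:
R_stainless steel shell = (1/0.14 − 1/0.155)/(4π×16.6) = 0.003314 K/W
R_polyurethane foam = (1/0.155 − 1/0.205)/(4π×0.0249) = 5.029 K/W
R_total = 5.032 K/W
Q = ΔT/R_total = 183/5.032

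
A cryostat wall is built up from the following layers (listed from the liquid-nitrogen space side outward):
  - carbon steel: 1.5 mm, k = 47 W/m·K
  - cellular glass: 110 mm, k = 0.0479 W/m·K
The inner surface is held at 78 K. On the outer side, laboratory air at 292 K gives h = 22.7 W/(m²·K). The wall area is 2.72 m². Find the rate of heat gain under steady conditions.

Thermal resistances in series:
R_carbon steel = L/(kA) = 0.0015/(47×2.72) = 1.173×10^-5 K/W
R_cellular glass = L/(kA) = 0.11/(0.0479×2.72) = 0.8443 K/W
R_outer film = 1/(h_o·A) = 1/(22.7×2.72) = 0.0162 K/W
R_total = 0.8605 K/W
Q = ΔT / R_total = 214 / 0.8605

Q ≈ 249 W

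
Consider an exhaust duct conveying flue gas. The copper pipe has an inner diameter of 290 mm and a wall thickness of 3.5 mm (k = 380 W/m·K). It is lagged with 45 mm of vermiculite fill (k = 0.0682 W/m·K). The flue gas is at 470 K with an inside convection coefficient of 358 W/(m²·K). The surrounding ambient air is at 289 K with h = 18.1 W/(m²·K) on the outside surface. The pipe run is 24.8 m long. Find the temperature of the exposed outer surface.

T ≈ 301 K

Cylindrical conduction, so R = ln(r₂/r₁)/(2πkL) per layer, in series:
R_inner film = 1/(h_i·2πr₁L) = 1/(358×2π×0.145×24.8) = 1.236×10^-4 K/W
R_copper pipe wall = ln(148.5/145)/(2π×380×24.8) = 4.028×10^-7 K/W
R_vermiculite fill = ln(193.5/148.5)/(2π×0.0682×24.8) = 0.02491 K/W
R_outer film = 1/(h_o·2πr_oL) = 1/(18.1×2π×0.1935×24.8) = 0.001832 K/W
R_total = 0.02686 K/W
Q = ΔT/R_total = 181/0.02686
Q = 6740 W
T_interface = T_inner − Q·ΣR(inner→interface) = 470 − 6740×0.02503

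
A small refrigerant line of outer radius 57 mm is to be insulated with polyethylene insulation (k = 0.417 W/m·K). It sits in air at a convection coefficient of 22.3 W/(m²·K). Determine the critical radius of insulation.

r_cr ≈ 18.7 mm

For a cylinder r_cr = k/h = 0.417/22.3
r_cr = 18.7 mm; since the bare radius (57 mm) is above r_cr, any added insulation will reduce heat loss.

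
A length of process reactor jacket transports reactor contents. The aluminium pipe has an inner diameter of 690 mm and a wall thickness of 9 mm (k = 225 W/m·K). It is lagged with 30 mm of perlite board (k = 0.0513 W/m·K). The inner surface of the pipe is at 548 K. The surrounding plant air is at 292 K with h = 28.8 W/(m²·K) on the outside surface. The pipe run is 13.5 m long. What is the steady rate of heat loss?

For a radial system each layer contributes R = ln(r_out/r_in)/(2πkL); films add R = 1/(hA).
R_aluminium pipe wall = ln(354/345)/(2π×225×13.5) = 1.349×10^-6 K/W
R_perlite board = ln(384/354)/(2π×0.0513×13.5) = 0.01869 K/W
R_outer film = 1/(h_o·2πr_oL) = 1/(28.8×2π×0.384×13.5) = 0.001066 K/W
R_total = 0.01976 K/W
Q = ΔT/R_total = 256/0.01976

Q ≈ 13000 W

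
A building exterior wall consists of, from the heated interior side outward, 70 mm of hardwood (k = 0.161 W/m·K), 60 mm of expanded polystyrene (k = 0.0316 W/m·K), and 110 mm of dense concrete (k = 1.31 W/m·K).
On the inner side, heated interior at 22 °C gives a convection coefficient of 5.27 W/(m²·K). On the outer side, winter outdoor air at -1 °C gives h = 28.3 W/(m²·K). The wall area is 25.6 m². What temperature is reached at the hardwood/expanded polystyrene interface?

Model the wall as resistances in series:
R_inner film = 1/(h_i·A) = 1/(5.27×25.6) = 0.007412 K/W
R_hardwood = L/(kA) = 0.07/(0.161×25.6) = 0.01698 K/W
R_expanded polystyrene = L/(kA) = 0.06/(0.0316×25.6) = 0.07417 K/W
R_dense concrete = L/(kA) = 0.11/(1.31×25.6) = 0.00328 K/W
R_outer film = 1/(h_o·A) = 1/(28.3×25.6) = 0.00138 K/W
R_total = 0.1032 K/W;  Q = ΔT/R_total = 23/0.1032 = 222.8 W
T_interface = T_inner − Q·ΣR(inner→interface) = 22 − 223×0.0244

T ≈ 16.6 °C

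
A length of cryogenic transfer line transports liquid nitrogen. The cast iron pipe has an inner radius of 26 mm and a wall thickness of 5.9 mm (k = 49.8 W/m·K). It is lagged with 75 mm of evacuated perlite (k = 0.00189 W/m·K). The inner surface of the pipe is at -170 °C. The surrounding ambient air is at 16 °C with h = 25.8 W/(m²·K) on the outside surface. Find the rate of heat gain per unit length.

q′ ≈ 1.83 W/m

Radial resistances (cylindrical: R_cond = ln(r_o/r_i)/(2πkL), R_conv = 1/(h·2πrL)):
R_cast iron pipe wall = ln(31.9/26)/(2π×49.8×1) = 6.536×10^-4 K/W
R_evacuated perlite = ln(106.9/31.9)/(2π×0.00189×1) = 101.8 K/W
R_outer film = 1/(h_o·2πr_oL) = 1/(25.8×2π×0.1069×1) = 0.05771 K/W
R_total = 101.9 K/W
Q = ΔT/R_total = 186/101.9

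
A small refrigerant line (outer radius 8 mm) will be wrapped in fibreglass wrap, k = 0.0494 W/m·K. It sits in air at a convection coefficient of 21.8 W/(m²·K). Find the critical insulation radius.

r_cr ≈ 2.27 mm

For a cylinder r_cr = k/h = 0.0494/21.8
r_cr = 2.27 mm; since the bare radius (8 mm) is above r_cr, any added insulation will reduce heat loss.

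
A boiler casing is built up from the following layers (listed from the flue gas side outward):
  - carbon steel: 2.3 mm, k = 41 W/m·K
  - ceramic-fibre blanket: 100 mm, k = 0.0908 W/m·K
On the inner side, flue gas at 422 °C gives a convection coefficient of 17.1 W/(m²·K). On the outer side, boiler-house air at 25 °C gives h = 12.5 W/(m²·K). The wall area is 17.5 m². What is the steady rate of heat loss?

Series thermal resistances:
R_inner film = 1/(h_i·A) = 1/(17.1×17.5) = 0.003342 K/W
R_carbon steel = L/(kA) = 0.0023/(41×17.5) = 3.206×10^-6 K/W
R_ceramic-fibre blanket = L/(kA) = 0.1/(0.0908×17.5) = 0.06293 K/W
R_outer film = 1/(h_o·A) = 1/(12.5×17.5) = 0.004571 K/W
R_total = 0.07085 K/W
Q = ΔT / R_total = 397 / 0.07085

Q ≈ 5600 W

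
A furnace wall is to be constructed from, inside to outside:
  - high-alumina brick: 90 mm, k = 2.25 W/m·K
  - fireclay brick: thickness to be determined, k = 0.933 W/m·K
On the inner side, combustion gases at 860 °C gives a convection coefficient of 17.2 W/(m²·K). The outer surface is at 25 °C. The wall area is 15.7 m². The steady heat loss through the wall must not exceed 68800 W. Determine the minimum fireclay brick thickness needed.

L ≈ 86.2 mm

Series thermal resistances:
R_inner film = 1/(h_i·A) = 1/(17.2×15.7) = 0.003703 K/W
R_high-alumina brick = L/(kA) = 0.09/(2.25×15.7) = 0.002548 K/W
Sum of the known resistances R_other = 0.006251 K/W
Required total resistance R_tot = ΔT/Q_allow = 835/68800 = 0.01214 K/W
R_fireclay brick = R_tot − R_other = 0.005886 K/W
L = R·k·A = 0.005886×0.933×15.7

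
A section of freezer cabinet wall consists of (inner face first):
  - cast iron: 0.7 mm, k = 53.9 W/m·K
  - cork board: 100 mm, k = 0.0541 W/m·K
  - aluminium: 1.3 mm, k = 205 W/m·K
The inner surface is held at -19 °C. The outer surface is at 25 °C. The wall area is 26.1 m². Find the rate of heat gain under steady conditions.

Using the resistance-network approach (series):
R_cast iron = L/(kA) = 0.0007/(53.9×26.1) = 4.976×10^-7 K/W
R_cork board = L/(kA) = 0.1/(0.0541×26.1) = 0.07082 K/W
R_aluminium = L/(kA) = 0.0013/(205×26.1) = 2.43×10^-7 K/W
R_total = 0.07082 K/W
Q = ΔT / R_total = 44 / 0.07082

Q ≈ 621 W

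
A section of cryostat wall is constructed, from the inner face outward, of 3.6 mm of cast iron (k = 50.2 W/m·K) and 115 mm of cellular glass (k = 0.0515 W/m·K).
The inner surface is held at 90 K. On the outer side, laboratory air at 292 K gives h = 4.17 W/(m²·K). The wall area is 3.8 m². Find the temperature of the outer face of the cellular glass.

T ≈ 272 K

Using the resistance-network approach (series):
R_cast iron = L/(kA) = 0.0036/(50.2×3.8) = 1.887×10^-5 K/W
R_cellular glass = L/(kA) = 0.115/(0.0515×3.8) = 0.5876 K/W
R_outer film = 1/(h_o·A) = 1/(4.17×3.8) = 0.06311 K/W
R_total = 0.6508 K/W;  Q = ΔT/R_total = 202/0.6508 = 310.4 W
T_interface = T_inner + Q·ΣR(inner→interface) = 90 + 310×0.5877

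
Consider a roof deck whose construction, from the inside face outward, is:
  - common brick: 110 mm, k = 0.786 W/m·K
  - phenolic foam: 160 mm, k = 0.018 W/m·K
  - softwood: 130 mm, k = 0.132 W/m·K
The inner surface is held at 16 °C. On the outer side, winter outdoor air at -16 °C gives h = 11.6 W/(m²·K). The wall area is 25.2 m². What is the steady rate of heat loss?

Q ≈ 79.8 W

Model the wall as resistances in series:
R_common brick = L/(kA) = 0.11/(0.786×25.2) = 0.005554 K/W
R_phenolic foam = L/(kA) = 0.16/(0.018×25.2) = 0.3527 K/W
R_softwood = L/(kA) = 0.13/(0.132×25.2) = 0.03908 K/W
R_outer film = 1/(h_o·A) = 1/(11.6×25.2) = 0.003421 K/W
R_total = 0.4008 K/W
Q = ΔT / R_total = 32 / 0.4008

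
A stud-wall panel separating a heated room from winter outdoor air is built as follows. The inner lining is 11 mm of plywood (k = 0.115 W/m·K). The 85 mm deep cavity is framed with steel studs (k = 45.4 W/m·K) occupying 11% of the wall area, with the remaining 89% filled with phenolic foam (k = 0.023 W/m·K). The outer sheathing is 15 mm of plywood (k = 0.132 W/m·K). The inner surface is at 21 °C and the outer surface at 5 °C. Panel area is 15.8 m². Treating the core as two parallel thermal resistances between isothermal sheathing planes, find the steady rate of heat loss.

Q ≈ 1120 W

Sheathing layers in series; stud and cavity paths in parallel between them.
R_inner = 0.011/(0.115×15.8) = 0.006054 K/W
R_stud  = 0.085/(45.4×0.11×15.8) = 0.001077 K/W
R_cav   = 0.085/(0.023×0.89×15.8) = 0.2628 K/W
1/R_core = 1/R_stud + 1/R_cav → R_core = 0.001073 K/W
R_outer = 0.015/(0.132×15.8) = 0.007192 K/W
R_total = 0.01432 K/W
Q = ΔT/R_total = 16/0.01432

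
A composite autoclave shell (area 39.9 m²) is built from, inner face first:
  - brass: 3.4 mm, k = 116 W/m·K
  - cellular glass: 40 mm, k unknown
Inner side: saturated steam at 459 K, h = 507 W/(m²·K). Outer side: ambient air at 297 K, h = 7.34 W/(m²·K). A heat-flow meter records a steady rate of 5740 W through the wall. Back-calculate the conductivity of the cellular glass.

k ≈ 0.0405 W/(m·K)

Series thermal resistances:
R_inner film = 1/(h_i·A) = 1/(507×39.9) = 4.943×10^-5 K/W
R_brass = L/(kA) = 0.0034/(116×39.9) = 7.346×10^-7 K/W
R_outer film = 1/(h_o·A) = 1/(7.34×39.9) = 0.003415 K/W
Sum of known resistances R_other = 0.003465 K/W
Total R = ΔT/Q = 162/5740 = 0.02822 K/W
R_cellular glass = R_total − R_other = 0.02476 K/W
k = L/(R·A) = 0.04/(0.02476×39.9)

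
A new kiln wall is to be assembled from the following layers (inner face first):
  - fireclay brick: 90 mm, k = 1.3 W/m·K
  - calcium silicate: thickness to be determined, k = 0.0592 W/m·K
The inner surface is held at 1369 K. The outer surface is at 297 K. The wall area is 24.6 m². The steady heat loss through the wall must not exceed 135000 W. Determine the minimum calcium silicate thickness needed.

L ≈ 7.47 mm

Using the resistance-network approach (series):
R_fireclay brick = L/(kA) = 0.09/(1.3×24.6) = 0.002814 K/W
Sum of the known resistances R_other = 0.002814 K/W
Required total resistance R_tot = ΔT/Q_allow = 1072/135000 = 0.007941 K/W
R_calcium silicate = R_tot − R_other = 0.005126 K/W
L = R·k·A = 0.005126×0.0592×24.6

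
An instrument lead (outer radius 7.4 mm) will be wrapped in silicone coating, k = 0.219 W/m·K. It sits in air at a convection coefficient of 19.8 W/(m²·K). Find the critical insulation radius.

For a cylinder r_cr = k/h = 0.219/19.8
r_cr = 11.1 mm; since the bare radius (7.4 mm) is below r_cr, adding a thin layer of insulation will *increase* heat loss.

r_cr ≈ 11.1 mm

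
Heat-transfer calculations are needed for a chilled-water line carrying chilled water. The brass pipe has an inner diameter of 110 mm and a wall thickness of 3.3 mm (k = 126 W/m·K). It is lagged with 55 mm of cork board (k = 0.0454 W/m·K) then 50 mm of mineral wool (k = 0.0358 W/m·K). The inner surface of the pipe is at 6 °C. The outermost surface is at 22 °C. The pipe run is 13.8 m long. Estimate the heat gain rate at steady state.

Q ≈ 55.8 W

Treating each annulus and film as a series resistance:
R_brass pipe wall = ln(58.3/55)/(2π×126×13.8) = 5.333×10^-6 K/W
R_cork board = ln(113.3/58.3)/(2π×0.0454×13.8) = 0.1688 K/W
R_mineral wool = ln(163.3/113.3)/(2π×0.0358×13.8) = 0.1178 K/W
R_total = 0.2866 K/W
Q = ΔT/R_total = 16/0.2866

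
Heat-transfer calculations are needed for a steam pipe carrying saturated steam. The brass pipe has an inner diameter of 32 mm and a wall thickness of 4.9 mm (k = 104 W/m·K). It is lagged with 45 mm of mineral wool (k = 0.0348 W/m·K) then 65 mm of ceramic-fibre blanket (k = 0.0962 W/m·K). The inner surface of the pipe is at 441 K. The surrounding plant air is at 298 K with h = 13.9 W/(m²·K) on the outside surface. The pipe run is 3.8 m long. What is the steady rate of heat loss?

Treating each annulus and film as a series resistance:
R_brass pipe wall = ln(20.9/16)/(2π×104×3.8) = 1.076×10^-4 K/W
R_mineral wool = ln(65.9/20.9)/(2π×0.0348×3.8) = 1.382 K/W
R_ceramic-fibre blanket = ln(130.9/65.9)/(2π×0.0962×3.8) = 0.2988 K/W
R_outer film = 1/(h_o·2πr_oL) = 1/(13.9×2π×0.1309×3.8) = 0.02302 K/W
R_total = 1.704 K/W
Q = ΔT/R_total = 143/1.704

Q ≈ 83.9 W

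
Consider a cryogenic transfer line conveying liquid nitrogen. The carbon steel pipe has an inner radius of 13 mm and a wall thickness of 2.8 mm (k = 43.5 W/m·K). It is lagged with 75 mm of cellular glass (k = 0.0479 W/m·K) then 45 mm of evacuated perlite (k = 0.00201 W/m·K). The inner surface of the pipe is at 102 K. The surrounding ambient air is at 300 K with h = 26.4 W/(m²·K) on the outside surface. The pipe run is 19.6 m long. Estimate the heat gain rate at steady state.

Radial resistances (cylindrical: R_cond = ln(r_o/r_i)/(2πkL), R_conv = 1/(h·2πrL)):
R_carbon steel pipe wall = ln(15.8/13)/(2π×43.5×19.6) = 3.641×10^-5 K/W
R_cellular glass = ln(90.8/15.8)/(2π×0.0479×19.6) = 0.2964 K/W
R_evacuated perlite = ln(135.8/90.8)/(2π×0.00201×19.6) = 1.626 K/W
R_outer film = 1/(h_o·2πr_oL) = 1/(26.4×2π×0.1358×19.6) = 0.002265 K/W
R_total = 1.925 K/W
Q = ΔT/R_total = 198/1.925

Q ≈ 103 W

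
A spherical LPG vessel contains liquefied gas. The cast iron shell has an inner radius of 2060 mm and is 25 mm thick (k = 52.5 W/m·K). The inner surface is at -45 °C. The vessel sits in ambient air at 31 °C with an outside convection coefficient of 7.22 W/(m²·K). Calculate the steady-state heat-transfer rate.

Q ≈ 29900 W

Each spherical layer contributes R = (1/r_i − 1/r_o)/(4πk):
R_cast iron shell = (1/2.06 − 1/2.085)/(4π×52.5) = 8.823×10^-6 K/W
R_outer film = 1/(h·4πr_o²) = 1/(7.22×4π×2.085²) = 0.002535 K/W
R_total = 0.002544 K/W
Q = ΔT/R_total = 76/0.002544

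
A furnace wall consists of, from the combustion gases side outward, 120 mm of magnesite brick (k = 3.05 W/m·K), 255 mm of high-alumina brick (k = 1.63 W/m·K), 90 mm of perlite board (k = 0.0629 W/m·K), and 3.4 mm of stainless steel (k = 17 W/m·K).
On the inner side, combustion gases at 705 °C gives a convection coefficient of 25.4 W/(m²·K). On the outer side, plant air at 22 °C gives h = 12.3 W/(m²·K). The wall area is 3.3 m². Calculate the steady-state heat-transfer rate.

Q ≈ 1290 W

Series thermal resistances:
R_inner film = 1/(h_i·A) = 1/(25.4×3.3) = 0.01193 K/W
R_magnesite brick = L/(kA) = 0.12/(3.05×3.3) = 0.01192 K/W
R_high-alumina brick = L/(kA) = 0.255/(1.63×3.3) = 0.04741 K/W
R_perlite board = L/(kA) = 0.09/(0.0629×3.3) = 0.4336 K/W
R_stainless steel = L/(kA) = 0.0034/(17×3.3) = 6.061×10^-5 K/W
R_outer film = 1/(h_o·A) = 1/(12.3×3.3) = 0.02464 K/W
R_total = 0.5295 K/W
Q = ΔT / R_total = 683 / 0.5295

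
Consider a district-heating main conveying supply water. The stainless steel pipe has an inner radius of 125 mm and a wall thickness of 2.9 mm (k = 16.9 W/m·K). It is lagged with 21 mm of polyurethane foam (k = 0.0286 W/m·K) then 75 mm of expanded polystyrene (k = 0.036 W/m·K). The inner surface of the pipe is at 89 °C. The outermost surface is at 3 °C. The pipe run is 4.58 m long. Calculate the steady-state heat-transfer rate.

Radial resistances (cylindrical: R_cond = ln(r_o/r_i)/(2πkL), R_conv = 1/(h·2πrL)):
R_stainless steel pipe wall = ln(127.9/125)/(2π×16.9×4.58) = 4.716×10^-5 K/W
R_polyurethane foam = ln(148.9/127.9)/(2π×0.0286×4.58) = 0.1847 K/W
R_expanded polystyrene = ln(223.9/148.9)/(2π×0.036×4.58) = 0.3938 K/W
R_total = 0.5785 K/W
Q = ΔT/R_total = 86/0.5785

Q ≈ 149 W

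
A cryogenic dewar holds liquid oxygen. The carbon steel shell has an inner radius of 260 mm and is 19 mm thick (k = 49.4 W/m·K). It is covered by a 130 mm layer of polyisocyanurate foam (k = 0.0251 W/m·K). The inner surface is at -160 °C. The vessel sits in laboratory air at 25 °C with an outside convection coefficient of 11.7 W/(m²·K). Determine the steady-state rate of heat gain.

Q ≈ 50.6 W

Radial (spherical) resistances in series:
R_carbon steel shell = (1/0.26 − 1/0.279)/(4π×49.4) = 4.219×10^-4 K/W
R_polyisocyanurate foam = (1/0.279 − 1/0.409)/(4π×0.0251) = 3.612 K/W
R_outer film = 1/(h·4πr_o²) = 1/(11.7×4π×0.409²) = 0.04066 K/W
R_total = 3.653 K/W
Q = ΔT/R_total = 185/3.653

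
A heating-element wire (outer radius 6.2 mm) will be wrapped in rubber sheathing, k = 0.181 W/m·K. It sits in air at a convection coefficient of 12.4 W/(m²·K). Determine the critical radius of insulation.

For a cylinder r_cr = k/h = 0.181/12.4
r_cr = 14.6 mm; since the bare radius (6.2 mm) is below r_cr, adding a thin layer of insulation will *increase* heat loss.

r_cr ≈ 14.6 mm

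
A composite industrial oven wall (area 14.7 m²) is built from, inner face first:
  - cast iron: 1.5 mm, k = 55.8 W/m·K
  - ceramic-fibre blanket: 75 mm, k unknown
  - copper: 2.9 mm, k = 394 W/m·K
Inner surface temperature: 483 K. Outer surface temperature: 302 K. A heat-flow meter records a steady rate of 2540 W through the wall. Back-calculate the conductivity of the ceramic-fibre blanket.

k ≈ 0.0716 W/(m·K)

Treating each layer as a thermal resistance in series:
R_cast iron = L/(kA) = 0.0015/(55.8×14.7) = 1.829×10^-6 K/W
R_copper = L/(kA) = 0.0029/(394×14.7) = 5.007×10^-7 K/W
Sum of known resistances R_other = 2.329×10^-6 K/W
Total R = ΔT/Q = 181/2540 = 0.07126 K/W
R_ceramic-fibre blanket = R_total − R_other = 0.07126 K/W
k = L/(R·A) = 0.075/(0.07126×14.7)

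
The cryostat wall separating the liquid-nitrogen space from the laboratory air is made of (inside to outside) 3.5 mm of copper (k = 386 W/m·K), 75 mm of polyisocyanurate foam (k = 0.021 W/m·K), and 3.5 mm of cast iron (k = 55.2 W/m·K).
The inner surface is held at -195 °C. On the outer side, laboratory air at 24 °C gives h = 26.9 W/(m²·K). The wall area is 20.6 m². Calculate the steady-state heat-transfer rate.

Model the wall as resistances in series:
R_copper = L/(kA) = 0.0035/(386×20.6) = 4.402×10^-7 K/W
R_polyisocyanurate foam = L/(kA) = 0.075/(0.021×20.6) = 0.1734 K/W
R_cast iron = L/(kA) = 0.0035/(55.2×20.6) = 3.078×10^-6 K/W
R_outer film = 1/(h_o·A) = 1/(26.9×20.6) = 0.001805 K/W
R_total = 0.1752 K/W
Q = ΔT / R_total = 219 / 0.1752

Q ≈ 1250 W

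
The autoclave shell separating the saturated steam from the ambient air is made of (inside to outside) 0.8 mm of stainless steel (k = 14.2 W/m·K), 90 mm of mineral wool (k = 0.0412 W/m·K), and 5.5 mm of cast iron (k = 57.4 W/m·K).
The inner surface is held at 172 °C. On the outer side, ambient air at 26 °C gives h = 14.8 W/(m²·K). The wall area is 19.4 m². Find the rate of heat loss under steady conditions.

Q ≈ 1260 W

Using the resistance-network approach (series):
R_stainless steel = L/(kA) = 0.0008/(14.2×19.4) = 2.904×10^-6 K/W
R_mineral wool = L/(kA) = 0.09/(0.0412×19.4) = 0.1126 K/W
R_cast iron = L/(kA) = 0.0055/(57.4×19.4) = 4.939×10^-6 K/W
R_outer film = 1/(h_o·A) = 1/(14.8×19.4) = 0.003483 K/W
R_total = 0.1161 K/W
Q = ΔT / R_total = 146 / 0.1161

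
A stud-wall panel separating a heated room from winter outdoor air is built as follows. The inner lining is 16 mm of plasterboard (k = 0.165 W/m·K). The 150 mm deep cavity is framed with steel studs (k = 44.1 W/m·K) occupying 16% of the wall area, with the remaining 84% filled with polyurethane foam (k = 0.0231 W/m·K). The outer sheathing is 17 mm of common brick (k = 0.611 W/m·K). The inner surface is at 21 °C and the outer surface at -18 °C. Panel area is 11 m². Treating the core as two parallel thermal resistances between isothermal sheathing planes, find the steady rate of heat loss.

Q ≈ 2940 W

Sheathing layers in series; stud and cavity paths in parallel between them.
R_inner = 0.016/(0.165×11) = 0.008815 K/W
R_stud  = 0.15/(44.1×0.16×11) = 0.001933 K/W
R_cav   = 0.15/(0.0231×0.84×11) = 0.7028 K/W
1/R_core = 1/R_stud + 1/R_cav → R_core = 0.001927 K/W
R_outer = 0.017/(0.611×11) = 0.002529 K/W
R_total = 0.01327 K/W
Q = ΔT/R_total = 39/0.01327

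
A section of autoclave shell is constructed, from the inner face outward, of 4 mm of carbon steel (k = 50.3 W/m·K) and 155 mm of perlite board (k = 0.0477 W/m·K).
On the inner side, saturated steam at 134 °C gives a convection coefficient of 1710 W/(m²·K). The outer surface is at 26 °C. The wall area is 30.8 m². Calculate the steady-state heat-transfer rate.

Q ≈ 1020 W

Treating each layer as a thermal resistance in series:
R_inner film = 1/(h_i·A) = 1/(1710×30.8) = 1.899×10^-5 K/W
R_carbon steel = L/(kA) = 0.004/(50.3×30.8) = 2.582×10^-6 K/W
R_perlite board = L/(kA) = 0.155/(0.0477×30.8) = 0.1055 K/W
R_total = 0.1055 K/W
Q = ΔT / R_total = 108 / 0.1055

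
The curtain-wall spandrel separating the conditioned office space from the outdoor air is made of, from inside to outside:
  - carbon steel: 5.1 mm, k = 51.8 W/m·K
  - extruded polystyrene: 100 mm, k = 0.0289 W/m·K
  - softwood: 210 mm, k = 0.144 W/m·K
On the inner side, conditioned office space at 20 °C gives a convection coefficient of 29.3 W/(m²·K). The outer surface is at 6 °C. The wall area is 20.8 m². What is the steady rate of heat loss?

Q ≈ 58.8 W

Using the resistance-network approach (series):
R_inner film = 1/(h_i·A) = 1/(29.3×20.8) = 0.001641 K/W
R_carbon steel = L/(kA) = 0.0051/(51.8×20.8) = 4.733×10^-6 K/W
R_extruded polystyrene = L/(kA) = 0.1/(0.0289×20.8) = 0.1664 K/W
R_softwood = L/(kA) = 0.21/(0.144×20.8) = 0.07011 K/W
R_total = 0.2381 K/W
Q = ΔT / R_total = 14 / 0.2381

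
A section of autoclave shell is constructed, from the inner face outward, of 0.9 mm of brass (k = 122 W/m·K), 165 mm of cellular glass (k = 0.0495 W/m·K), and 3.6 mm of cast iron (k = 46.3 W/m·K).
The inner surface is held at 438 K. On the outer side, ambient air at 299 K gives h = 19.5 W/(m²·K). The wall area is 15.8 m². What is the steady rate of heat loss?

Series thermal resistances:
R_brass = L/(kA) = 0.0009/(122×15.8) = 4.669×10^-7 K/W
R_cellular glass = L/(kA) = 0.165/(0.0495×15.8) = 0.211 K/W
R_cast iron = L/(kA) = 0.0036/(46.3×15.8) = 4.921×10^-6 K/W
R_outer film = 1/(h_o·A) = 1/(19.5×15.8) = 0.003246 K/W
R_total = 0.2142 K/W
Q = ΔT / R_total = 139 / 0.2142

Q ≈ 649 W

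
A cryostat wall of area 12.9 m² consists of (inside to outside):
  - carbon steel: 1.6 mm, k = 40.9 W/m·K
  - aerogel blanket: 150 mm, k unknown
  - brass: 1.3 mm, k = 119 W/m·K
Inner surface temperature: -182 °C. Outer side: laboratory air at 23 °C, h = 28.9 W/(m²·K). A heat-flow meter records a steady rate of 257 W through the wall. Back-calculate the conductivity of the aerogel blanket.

Using the resistance-network approach (series):
R_carbon steel = L/(kA) = 0.0016/(40.9×12.9) = 3.033×10^-6 K/W
R_brass = L/(kA) = 0.0013/(119×12.9) = 8.469×10^-7 K/W
R_outer film = 1/(h_o·A) = 1/(28.9×12.9) = 0.002682 K/W
Sum of known resistances R_other = 0.002686 K/W
Total R = ΔT/Q = 205/257 = 0.7977 K/W
R_aerogel blanket = R_total − R_other = 0.795 K/W
k = L/(R·A) = 0.15/(0.795×12.9)

k ≈ 0.0146 W/(m·K)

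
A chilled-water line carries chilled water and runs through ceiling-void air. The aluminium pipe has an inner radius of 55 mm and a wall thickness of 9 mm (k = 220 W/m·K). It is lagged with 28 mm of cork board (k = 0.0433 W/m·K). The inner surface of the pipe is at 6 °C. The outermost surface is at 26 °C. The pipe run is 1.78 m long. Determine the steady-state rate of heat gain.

Q ≈ 26.7 W

Per-layer cylindrical resistances, series-summed:
R_aluminium pipe wall = ln(64/55)/(2π×220×1.78) = 6.159×10^-5 K/W
R_cork board = ln(92/64)/(2π×0.0433×1.78) = 0.7494 K/W
R_total = 0.7494 K/W
Q = ΔT/R_total = 20/0.7494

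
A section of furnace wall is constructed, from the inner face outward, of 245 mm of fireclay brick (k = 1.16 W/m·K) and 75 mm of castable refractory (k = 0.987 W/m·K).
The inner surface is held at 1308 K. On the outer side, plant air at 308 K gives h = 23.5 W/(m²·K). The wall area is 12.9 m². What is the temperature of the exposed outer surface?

Using the resistance-network approach (series):
R_fireclay brick = L/(kA) = 0.245/(1.16×12.9) = 0.01637 K/W
R_castable refractory = L/(kA) = 0.075/(0.987×12.9) = 0.005891 K/W
R_outer film = 1/(h_o·A) = 1/(23.5×12.9) = 0.003299 K/W
R_total = 0.02556 K/W;  Q = ΔT/R_total = 1000/0.02556 = 39120 W
T_interface = T_inner − Q·ΣR(inner→interface) = 1308 − 39100×0.02226

T ≈ 437 K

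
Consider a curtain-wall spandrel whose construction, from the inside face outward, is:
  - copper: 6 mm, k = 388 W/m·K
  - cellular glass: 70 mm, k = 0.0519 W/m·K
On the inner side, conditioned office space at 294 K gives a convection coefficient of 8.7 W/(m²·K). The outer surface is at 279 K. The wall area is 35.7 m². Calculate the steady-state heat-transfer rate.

Q ≈ 366 W

Using the resistance-network approach (series):
R_inner film = 1/(h_i·A) = 1/(8.7×35.7) = 0.00322 K/W
R_copper = L/(kA) = 0.006/(388×35.7) = 4.332×10^-7 K/W
R_cellular glass = L/(kA) = 0.07/(0.0519×35.7) = 0.03778 K/W
R_total = 0.041 K/W
Q = ΔT / R_total = 15 / 0.041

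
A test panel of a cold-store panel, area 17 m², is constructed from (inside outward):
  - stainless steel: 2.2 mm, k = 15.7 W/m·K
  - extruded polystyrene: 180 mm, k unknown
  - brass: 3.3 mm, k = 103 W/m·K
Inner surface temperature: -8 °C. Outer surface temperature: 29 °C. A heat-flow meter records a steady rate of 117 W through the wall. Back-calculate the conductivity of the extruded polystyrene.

k ≈ 0.0335 W/(m·K)

Using the resistance-network approach (series):
R_stainless steel = L/(kA) = 0.0022/(15.7×17) = 8.243×10^-6 K/W
R_brass = L/(kA) = 0.0033/(103×17) = 1.885×10^-6 K/W
Sum of known resistances R_other = 1.013×10^-5 K/W
Total R = ΔT/Q = 37/117 = 0.3162 K/W
R_extruded polystyrene = R_total − R_other = 0.3162 K/W
k = L/(R·A) = 0.18/(0.3162×17)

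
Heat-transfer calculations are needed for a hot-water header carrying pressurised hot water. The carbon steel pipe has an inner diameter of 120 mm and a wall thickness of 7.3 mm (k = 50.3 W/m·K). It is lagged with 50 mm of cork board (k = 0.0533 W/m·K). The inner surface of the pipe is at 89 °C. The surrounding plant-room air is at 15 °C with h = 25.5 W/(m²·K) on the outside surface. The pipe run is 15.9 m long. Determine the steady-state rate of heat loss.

Q ≈ 687 W

Radial resistances (cylindrical: R_cond = ln(r_o/r_i)/(2πkL), R_conv = 1/(h·2πrL)):
R_carbon steel pipe wall = ln(67.3/60)/(2π×50.3×15.9) = 2.285×10^-5 K/W
R_cork board = ln(117.3/67.3)/(2π×0.0533×15.9) = 0.1043 K/W
R_outer film = 1/(h_o·2πr_oL) = 1/(25.5×2π×0.1173×15.9) = 0.003346 K/W
R_total = 0.1077 K/W
Q = ΔT/R_total = 74/0.1077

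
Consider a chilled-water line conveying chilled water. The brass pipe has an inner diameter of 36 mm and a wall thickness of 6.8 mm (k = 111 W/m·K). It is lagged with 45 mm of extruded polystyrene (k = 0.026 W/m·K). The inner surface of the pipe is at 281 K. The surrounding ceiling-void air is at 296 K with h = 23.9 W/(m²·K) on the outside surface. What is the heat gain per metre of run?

Cylindrical conduction, so R = ln(r₂/r₁)/(2πkL) per layer, in series:
R_brass pipe wall = ln(24.8/18)/(2π×111×1) = 4.595×10^-4 K/W
R_extruded polystyrene = ln(69.8/24.8)/(2π×0.026×1) = 6.334 K/W
R_outer film = 1/(h_o·2πr_oL) = 1/(23.9×2π×0.0698×1) = 0.0954 K/W
R_total = 6.43 K/W
Q = ΔT/R_total = 15/6.43

q′ ≈ 2.33 W/m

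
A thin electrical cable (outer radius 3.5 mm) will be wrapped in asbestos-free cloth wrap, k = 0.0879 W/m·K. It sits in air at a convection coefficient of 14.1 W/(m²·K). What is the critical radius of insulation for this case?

For a cylinder r_cr = k/h = 0.0879/14.1
r_cr = 6.23 mm; since the bare radius (3.5 mm) is below r_cr, adding a thin layer of insulation will *increase* heat loss.

r_cr ≈ 6.23 mm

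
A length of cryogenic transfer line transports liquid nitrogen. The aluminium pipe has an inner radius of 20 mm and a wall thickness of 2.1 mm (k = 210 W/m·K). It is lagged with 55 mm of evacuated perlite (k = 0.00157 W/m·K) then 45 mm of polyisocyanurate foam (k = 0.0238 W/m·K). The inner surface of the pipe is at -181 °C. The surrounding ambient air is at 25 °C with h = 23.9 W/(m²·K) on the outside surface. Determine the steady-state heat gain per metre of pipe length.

q′ ≈ 1.59 W/m

Per-layer cylindrical resistances, series-summed:
R_aluminium pipe wall = ln(22.1/20)/(2π×210×1) = 7.567×10^-5 K/W
R_evacuated perlite = ln(77.1/22.1)/(2π×0.00157×1) = 126.7 K/W
R_polyisocyanurate foam = ln(122.1/77.1)/(2π×0.0238×1) = 3.074 K/W
R_outer film = 1/(h_o·2πr_oL) = 1/(23.9×2π×0.1221×1) = 0.05454 K/W
R_total = 129.8 K/W
Q = ΔT/R_total = 206/129.8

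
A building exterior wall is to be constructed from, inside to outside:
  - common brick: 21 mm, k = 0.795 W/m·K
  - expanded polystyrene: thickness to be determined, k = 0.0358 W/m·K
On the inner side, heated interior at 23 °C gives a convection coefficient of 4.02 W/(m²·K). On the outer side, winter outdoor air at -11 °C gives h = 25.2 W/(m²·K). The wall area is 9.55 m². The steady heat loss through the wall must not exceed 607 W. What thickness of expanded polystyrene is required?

Model the wall as resistances in series:
R_inner film = 1/(h_i·A) = 1/(4.02×9.55) = 0.02605 K/W
R_common brick = L/(kA) = 0.021/(0.795×9.55) = 0.002766 K/W
R_outer film = 1/(h_o·A) = 1/(25.2×9.55) = 0.004155 K/W
Sum of the known resistances R_other = 0.03297 K/W
Required total resistance R_tot = ΔT/Q_allow = 34/607 = 0.05601 K/W
R_expanded polystyrene = R_tot − R_other = 0.02304 K/W
L = R·k·A = 0.02304×0.0358×9.55

L ≈ 7.88 mm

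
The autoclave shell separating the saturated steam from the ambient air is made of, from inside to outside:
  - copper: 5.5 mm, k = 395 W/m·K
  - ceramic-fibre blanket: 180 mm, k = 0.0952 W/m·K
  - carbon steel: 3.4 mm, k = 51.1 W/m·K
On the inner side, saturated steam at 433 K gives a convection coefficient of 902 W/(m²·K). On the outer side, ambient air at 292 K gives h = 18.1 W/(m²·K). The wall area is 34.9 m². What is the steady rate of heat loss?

Q ≈ 2530 W

Model the wall as resistances in series:
R_inner film = 1/(h_i·A) = 1/(902×34.9) = 3.177×10^-5 K/W
R_copper = L/(kA) = 0.0055/(395×34.9) = 3.99×10^-7 K/W
R_ceramic-fibre blanket = L/(kA) = 0.18/(0.0952×34.9) = 0.05418 K/W
R_carbon steel = L/(kA) = 0.0034/(51.1×34.9) = 1.906×10^-6 K/W
R_outer film = 1/(h_o·A) = 1/(18.1×34.9) = 0.001583 K/W
R_total = 0.05579 K/W
Q = ΔT / R_total = 141 / 0.05579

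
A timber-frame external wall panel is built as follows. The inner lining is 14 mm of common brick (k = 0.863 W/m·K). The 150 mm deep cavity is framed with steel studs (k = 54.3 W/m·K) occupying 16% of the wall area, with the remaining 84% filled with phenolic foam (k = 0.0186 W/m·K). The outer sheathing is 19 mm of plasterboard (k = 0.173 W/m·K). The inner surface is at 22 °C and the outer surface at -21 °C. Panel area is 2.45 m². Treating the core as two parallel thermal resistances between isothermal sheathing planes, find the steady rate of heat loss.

Sheathing layers in series; stud and cavity paths in parallel between them.
R_inner = 0.014/(0.863×2.45) = 0.006621 K/W
R_stud  = 0.15/(54.3×0.16×2.45) = 0.007047 K/W
R_cav   = 0.15/(0.0186×0.84×2.45) = 3.919 K/W
1/R_core = 1/R_stud + 1/R_cav → R_core = 0.007034 K/W
R_outer = 0.019/(0.173×2.45) = 0.04483 K/W
R_total = 0.05848 K/W
Q = ΔT/R_total = 43/0.05848

Q ≈ 735 W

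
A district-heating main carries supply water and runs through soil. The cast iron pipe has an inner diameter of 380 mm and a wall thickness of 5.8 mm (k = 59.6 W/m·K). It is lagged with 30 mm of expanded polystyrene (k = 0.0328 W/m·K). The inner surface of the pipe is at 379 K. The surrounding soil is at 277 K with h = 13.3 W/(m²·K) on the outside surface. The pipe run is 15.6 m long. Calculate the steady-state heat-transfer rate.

Radial resistances (cylindrical: R_cond = ln(r_o/r_i)/(2πkL), R_conv = 1/(h·2πrL)):
R_cast iron pipe wall = ln(195.8/190)/(2π×59.6×15.6) = 5.147×10^-6 K/W
R_expanded polystyrene = ln(225.8/195.8)/(2π×0.0328×15.6) = 0.04434 K/W
R_outer film = 1/(h_o·2πr_oL) = 1/(13.3×2π×0.2258×15.6) = 0.003397 K/W
R_total = 0.04774 K/W
Q = ΔT/R_total = 102/0.04774

Q ≈ 2140 W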